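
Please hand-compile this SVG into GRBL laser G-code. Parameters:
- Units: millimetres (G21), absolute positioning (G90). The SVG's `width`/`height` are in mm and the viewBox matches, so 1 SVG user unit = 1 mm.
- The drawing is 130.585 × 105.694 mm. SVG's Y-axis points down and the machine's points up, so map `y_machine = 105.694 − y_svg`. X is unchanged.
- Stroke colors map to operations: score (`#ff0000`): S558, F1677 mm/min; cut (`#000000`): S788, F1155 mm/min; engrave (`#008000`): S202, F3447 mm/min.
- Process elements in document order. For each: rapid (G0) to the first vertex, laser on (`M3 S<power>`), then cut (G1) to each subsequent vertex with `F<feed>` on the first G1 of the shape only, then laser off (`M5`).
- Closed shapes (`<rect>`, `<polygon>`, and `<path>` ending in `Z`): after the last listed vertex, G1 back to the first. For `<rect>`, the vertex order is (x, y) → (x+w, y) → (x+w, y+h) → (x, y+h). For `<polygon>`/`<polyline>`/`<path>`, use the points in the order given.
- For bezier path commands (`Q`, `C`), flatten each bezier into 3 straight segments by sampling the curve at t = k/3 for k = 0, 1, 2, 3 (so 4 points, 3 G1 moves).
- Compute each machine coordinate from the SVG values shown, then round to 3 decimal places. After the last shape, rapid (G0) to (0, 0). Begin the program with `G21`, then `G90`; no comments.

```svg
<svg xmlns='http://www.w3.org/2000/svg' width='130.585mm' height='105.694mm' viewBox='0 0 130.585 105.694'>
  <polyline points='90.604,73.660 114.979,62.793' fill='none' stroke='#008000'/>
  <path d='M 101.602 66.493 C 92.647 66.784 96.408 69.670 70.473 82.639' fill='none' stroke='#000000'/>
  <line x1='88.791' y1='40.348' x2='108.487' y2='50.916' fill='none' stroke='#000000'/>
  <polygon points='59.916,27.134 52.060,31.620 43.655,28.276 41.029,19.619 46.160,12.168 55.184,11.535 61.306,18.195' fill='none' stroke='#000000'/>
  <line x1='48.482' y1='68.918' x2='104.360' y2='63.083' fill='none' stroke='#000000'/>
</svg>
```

viewBox `0 0 130.585 105.694` with mm width/height → 1 unit = 1 mm. Flip: y_m = 105.694 − y_svg.

**Shape 1** — `<polyline>` line segment, stroke `#008000` → engrave (S202, F3447). Machine vertices: (90.604,32.034) → (114.979,42.901). Open path.

**Shape 2** — `<path>` cubic bezier, stroke `#000000` → cut (S788, F1155). Control points (SVG): P0=(101.602,66.493), P1=(92.647,66.784), P2=(96.408,69.670), P3=(70.473,82.639); sampled at t=k/3. Machine vertices: (101.602,39.201) → (95.315,37.768) → (88.080,32.940) → (70.473,23.055). Open path.

**Shape 3** — `<line>` line segment, stroke `#000000` → cut (S788, F1155). Machine vertices: (88.791,65.346) → (108.487,54.778). Open path.

**Shape 4** — `<polygon>` regular polygon, stroke `#000000` → cut (S788, F1155). Machine vertices: (59.916,78.560) → (52.060,74.074) → (43.655,77.418) → (41.029,86.075) → (46.160,93.526) → (55.184,94.159) → (61.306,87.499) → (59.916,78.560). Closed: final G1 returns to the first vertex.

**Shape 5** — `<line>` line segment, stroke `#000000` → cut (S788, F1155). Machine vertices: (48.482,36.776) → (104.360,42.611). Open path.

G21
G90
G0 X90.604 Y32.034
M3 S202
G1 X114.979 Y42.901 F3447
M5
G0 X101.602 Y39.201
M3 S788
G1 X95.315 Y37.768 F1155
G1 X88.080 Y32.940
G1 X70.473 Y23.055
M5
G0 X88.791 Y65.346
M3 S788
G1 X108.487 Y54.778 F1155
M5
G0 X59.916 Y78.560
M3 S788
G1 X52.060 Y74.074 F1155
G1 X43.655 Y77.418
G1 X41.029 Y86.075
G1 X46.160 Y93.526
G1 X55.184 Y94.159
G1 X61.306 Y87.499
G1 X59.916 Y78.560
M5
G0 X48.482 Y36.776
M3 S788
G1 X104.360 Y42.611 F1155
M5
G0 X0.000 Y0.000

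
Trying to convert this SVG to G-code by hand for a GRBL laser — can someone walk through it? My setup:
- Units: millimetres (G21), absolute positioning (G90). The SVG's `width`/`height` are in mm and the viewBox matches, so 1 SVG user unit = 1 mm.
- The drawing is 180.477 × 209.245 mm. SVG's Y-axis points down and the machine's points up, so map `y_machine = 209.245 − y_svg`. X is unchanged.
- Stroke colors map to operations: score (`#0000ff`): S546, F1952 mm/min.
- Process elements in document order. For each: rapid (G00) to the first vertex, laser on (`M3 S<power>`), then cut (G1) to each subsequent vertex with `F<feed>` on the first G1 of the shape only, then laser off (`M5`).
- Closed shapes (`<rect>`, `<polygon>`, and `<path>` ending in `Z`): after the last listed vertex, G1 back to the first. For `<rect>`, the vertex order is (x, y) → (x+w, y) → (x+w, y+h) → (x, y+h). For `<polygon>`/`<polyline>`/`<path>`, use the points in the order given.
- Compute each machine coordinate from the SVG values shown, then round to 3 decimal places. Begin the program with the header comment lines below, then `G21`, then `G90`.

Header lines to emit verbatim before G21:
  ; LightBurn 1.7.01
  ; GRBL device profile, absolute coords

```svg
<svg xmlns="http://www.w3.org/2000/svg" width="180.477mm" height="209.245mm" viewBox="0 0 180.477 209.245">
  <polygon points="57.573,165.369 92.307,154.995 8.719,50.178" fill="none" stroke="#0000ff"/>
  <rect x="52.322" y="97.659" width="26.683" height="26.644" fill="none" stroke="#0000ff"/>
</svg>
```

Since the viewBox matches the mm dimensions, user units are millimetres directly. The only transform is the Y-flip y_m = 209.245 − y_svg.

Shape 1 is a closed polygon drawn with `<polygon>`. Its stroke #0000ff means score at S546, F1952. After flipping Y the toolpath is (57.573,43.876) → (92.307,54.250) → (8.719,159.067) → (57.573,43.876), returning to the start.

Shape 2 is a rectangle drawn with `<rect>`. Its stroke #0000ff means score at S546, F1952. After flipping Y the toolpath is (52.322,111.586) → (79.005,111.586) → (79.005,84.942) → (52.322,84.942) → (52.322,111.586), returning to the start.

; LightBurn 1.7.01
; GRBL device profile, absolute coords
G21
G90
G00 X57.573 Y43.876
M3 S546
G1 X92.307 Y54.250 F1952
G1 X8.719 Y159.067
G1 X57.573 Y43.876
M5
G00 X52.322 Y111.586
M3 S546
G1 X79.005 Y111.586 F1952
G1 X79.005 Y84.942
G1 X52.322 Y84.942
G1 X52.322 Y111.586
M5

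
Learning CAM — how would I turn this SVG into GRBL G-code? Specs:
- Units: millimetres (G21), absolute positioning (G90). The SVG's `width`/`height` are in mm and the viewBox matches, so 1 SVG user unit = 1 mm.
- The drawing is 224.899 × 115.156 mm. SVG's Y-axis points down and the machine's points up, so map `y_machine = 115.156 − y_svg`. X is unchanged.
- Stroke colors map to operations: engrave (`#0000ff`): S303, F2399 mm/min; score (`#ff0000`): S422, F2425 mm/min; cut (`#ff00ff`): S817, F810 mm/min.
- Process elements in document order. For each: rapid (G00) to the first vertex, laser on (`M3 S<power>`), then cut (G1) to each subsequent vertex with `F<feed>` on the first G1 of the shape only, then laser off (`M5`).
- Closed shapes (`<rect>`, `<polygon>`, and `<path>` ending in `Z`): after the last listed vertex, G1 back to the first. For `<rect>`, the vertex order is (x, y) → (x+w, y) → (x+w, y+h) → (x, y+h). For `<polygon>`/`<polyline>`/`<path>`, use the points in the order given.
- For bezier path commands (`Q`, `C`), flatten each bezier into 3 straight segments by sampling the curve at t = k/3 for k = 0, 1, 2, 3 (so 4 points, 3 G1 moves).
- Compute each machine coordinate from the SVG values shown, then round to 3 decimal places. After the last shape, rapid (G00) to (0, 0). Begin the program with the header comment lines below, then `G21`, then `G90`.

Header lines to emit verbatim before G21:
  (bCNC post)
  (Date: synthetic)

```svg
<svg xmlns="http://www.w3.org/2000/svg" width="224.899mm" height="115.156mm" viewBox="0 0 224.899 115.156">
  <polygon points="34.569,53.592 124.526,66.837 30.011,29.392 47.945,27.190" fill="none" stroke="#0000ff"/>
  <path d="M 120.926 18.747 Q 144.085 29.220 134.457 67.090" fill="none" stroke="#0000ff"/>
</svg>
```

viewBox `0 0 224.899 115.156` with mm width/height → 1 unit = 1 mm. Flip: y_m = 115.156 − y_svg.

**Shape 1** — `<polygon>` closed polygon, stroke `#0000ff` → engrave (S303, F2399). Machine vertices: (34.569,61.564) → (124.526,48.319) → (30.011,85.764) → (47.945,87.966) → (34.569,61.564). Closed: final G1 returns to the first vertex.

**Shape 2** — `<path>` quadratic bezier, stroke `#0000ff` → engrave (S303, F2399). Control points (SVG): P0=(120.926,18.747), P1=(144.085,29.220), P2=(134.457,67.090); sampled at t=k/3. Machine vertices: (120.926,96.409) → (132.722,86.383) → (137.233,70.269) → (134.457,48.066). Open path.

(bCNC post)
(Date: synthetic)
G21
G90
G00 X34.569 Y61.564
M3 S303
G1 X124.526 Y48.319 F2399
G1 X30.011 Y85.764
G1 X47.945 Y87.966
G1 X34.569 Y61.564
M5
G00 X120.926 Y96.409
M3 S303
G1 X132.722 Y86.383 F2399
G1 X137.233 Y70.269
G1 X134.457 Y48.066
M5
G00 X0.000 Y0.000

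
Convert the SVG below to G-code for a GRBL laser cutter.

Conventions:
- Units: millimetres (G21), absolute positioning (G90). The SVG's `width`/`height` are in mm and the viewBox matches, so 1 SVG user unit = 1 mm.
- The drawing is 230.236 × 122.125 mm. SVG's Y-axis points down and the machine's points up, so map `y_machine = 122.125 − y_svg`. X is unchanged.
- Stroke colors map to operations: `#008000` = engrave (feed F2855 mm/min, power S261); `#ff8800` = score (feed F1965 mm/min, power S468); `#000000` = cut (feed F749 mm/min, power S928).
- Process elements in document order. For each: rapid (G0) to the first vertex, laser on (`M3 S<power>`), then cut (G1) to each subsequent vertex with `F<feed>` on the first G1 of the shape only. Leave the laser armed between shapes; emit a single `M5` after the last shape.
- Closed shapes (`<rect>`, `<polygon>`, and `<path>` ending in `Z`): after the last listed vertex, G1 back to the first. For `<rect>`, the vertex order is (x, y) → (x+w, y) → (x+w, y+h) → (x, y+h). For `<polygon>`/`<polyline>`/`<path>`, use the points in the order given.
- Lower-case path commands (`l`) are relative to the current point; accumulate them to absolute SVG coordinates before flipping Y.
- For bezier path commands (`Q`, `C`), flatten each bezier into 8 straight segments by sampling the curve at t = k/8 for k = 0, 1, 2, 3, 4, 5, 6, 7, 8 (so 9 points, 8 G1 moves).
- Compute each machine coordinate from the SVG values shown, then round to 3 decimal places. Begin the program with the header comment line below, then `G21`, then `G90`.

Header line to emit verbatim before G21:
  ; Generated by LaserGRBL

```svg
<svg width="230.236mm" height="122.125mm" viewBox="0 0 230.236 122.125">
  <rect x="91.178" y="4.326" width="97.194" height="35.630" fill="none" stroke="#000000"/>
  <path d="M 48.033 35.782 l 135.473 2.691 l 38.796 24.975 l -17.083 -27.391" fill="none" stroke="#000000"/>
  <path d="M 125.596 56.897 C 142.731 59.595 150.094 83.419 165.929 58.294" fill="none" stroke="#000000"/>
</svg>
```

Since the viewBox matches the mm dimensions, user units are millimetres directly. The only transform is the Y-flip y_m = 122.125 − y_svg.

Shape 1 is a rectangle drawn with `<rect>`. Its stroke #000000 means cut at S928, F749. After flipping Y the toolpath is (91.178,117.799) → (188.372,117.799) → (188.372,82.169) → (91.178,82.169) → (91.178,117.799), returning to the start.

Shape 2 is a open polyline drawn with `<path>`. Its stroke #000000 means cut at S928, F749. After flipping Y the toolpath is (48.033,86.343) → (183.506,83.652) → (222.302,58.677) → (205.219,86.068).

Shape 3 is a cubic bezier drawn with `<path>`. Its stroke #000000 means cut at S928, F749. After flipping Y the toolpath is (125.596,65.228) → (131.599,63.363) → (136.900,60.338) → (141.712,56.976) → (146.250,54.096) → (150.727,52.520) → (155.356,53.070) → (160.352,56.567) → (165.929,63.831).

; Generated by LaserGRBL
G21
G90
G0 X91.178 Y117.799
M3 S928
G1 X188.372 Y117.799 F749
G1 X188.372 Y82.169
G1 X91.178 Y82.169
G1 X91.178 Y117.799
G0 X48.033 Y86.343
M3 S928
G1 X183.506 Y83.652 F749
G1 X222.302 Y58.677
G1 X205.219 Y86.068
G0 X125.596 Y65.228
M3 S928
G1 X131.599 Y63.363 F749
G1 X136.900 Y60.338
G1 X141.712 Y56.976
G1 X146.250 Y54.096
G1 X150.727 Y52.520
G1 X155.356 Y53.070
G1 X160.352 Y56.567
G1 X165.929 Y63.831
M5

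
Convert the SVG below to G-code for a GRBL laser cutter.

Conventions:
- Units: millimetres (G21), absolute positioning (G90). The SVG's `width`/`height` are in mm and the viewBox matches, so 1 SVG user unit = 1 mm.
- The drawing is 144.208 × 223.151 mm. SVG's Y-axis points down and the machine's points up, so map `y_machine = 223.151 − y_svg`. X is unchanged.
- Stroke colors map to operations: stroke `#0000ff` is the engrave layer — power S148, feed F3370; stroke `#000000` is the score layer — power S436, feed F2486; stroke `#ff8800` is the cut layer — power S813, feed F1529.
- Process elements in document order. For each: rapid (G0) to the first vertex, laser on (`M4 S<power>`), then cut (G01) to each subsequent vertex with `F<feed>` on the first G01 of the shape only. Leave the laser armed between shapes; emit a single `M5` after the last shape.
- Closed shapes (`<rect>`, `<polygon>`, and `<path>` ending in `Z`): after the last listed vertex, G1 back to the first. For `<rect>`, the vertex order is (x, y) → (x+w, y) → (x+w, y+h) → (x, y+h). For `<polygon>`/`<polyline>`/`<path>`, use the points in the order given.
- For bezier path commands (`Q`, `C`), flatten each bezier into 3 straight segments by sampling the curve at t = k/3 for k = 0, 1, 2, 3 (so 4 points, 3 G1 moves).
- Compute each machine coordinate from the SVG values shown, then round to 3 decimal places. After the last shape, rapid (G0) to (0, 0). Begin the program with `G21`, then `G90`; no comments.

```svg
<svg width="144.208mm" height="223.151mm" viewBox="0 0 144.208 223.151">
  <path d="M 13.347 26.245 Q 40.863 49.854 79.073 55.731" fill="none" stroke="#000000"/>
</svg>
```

1 u = 1 mm; y_m = 223.151 − y.

[1] `<path>` quadratic bezier, #000000→score S436 F2486: (13.347,196.906) → (32.879,183.137) → (54.788,173.308) → (79.073,167.420)

G21
G90
G0 X13.347 Y196.906
M4 S436
G01 X32.879 Y183.137 F2486
G01 X54.788 Y173.308
G01 X79.073 Y167.420
M5
G0 X0.000 Y0.000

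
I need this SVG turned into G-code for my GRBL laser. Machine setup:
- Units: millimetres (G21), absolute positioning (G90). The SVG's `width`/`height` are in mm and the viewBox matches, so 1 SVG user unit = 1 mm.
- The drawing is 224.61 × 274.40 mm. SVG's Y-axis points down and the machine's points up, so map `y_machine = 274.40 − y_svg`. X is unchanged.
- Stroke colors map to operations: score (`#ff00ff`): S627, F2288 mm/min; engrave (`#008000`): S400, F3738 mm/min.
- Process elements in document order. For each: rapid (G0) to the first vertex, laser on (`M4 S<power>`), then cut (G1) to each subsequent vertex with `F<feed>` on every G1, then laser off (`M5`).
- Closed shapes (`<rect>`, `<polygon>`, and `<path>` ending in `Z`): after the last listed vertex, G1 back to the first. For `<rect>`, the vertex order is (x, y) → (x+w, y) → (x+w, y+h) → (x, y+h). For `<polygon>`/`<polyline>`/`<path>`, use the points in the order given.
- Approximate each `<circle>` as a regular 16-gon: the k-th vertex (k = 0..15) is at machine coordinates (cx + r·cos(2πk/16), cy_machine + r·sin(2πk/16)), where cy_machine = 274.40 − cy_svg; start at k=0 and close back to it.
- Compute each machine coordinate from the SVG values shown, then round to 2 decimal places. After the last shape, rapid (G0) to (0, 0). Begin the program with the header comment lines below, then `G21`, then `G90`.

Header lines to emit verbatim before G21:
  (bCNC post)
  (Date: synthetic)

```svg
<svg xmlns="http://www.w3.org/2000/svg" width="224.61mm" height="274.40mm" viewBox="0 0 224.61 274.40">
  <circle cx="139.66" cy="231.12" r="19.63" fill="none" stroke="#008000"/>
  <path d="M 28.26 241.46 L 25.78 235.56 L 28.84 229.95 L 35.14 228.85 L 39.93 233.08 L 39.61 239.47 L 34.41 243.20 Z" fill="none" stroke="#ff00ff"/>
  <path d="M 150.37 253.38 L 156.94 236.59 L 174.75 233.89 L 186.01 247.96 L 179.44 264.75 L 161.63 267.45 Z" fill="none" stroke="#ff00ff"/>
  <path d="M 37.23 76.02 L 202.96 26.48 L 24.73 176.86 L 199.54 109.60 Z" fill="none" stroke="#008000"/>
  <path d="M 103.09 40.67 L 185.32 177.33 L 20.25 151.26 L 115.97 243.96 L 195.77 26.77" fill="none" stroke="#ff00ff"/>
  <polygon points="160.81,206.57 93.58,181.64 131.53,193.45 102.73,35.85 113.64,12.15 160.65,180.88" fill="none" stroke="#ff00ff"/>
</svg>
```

(bCNC post)
(Date: synthetic)
G21
G90
G0 X159.29 Y43.28
M4 S400
G1 X157.80 Y50.79 F3738
G1 X153.54 Y57.16 F3738
G1 X147.17 Y61.42 F3738
G1 X139.66 Y62.91 F3738
G1 X132.15 Y61.42 F3738
G1 X125.78 Y57.16 F3738
G1 X121.52 Y50.79 F3738
G1 X120.03 Y43.28 F3738
G1 X121.52 Y35.77 F3738
G1 X125.78 Y29.40 F3738
G1 X132.15 Y25.14 F3738
G1 X139.66 Y23.65 F3738
G1 X147.17 Y25.14 F3738
G1 X153.54 Y29.40 F3738
G1 X157.80 Y35.77 F3738
G1 X159.29 Y43.28 F3738
M5
G0 X28.26 Y32.94
M4 S627
G1 X25.78 Y38.84 F2288
G1 X28.84 Y44.45 F2288
G1 X35.14 Y45.55 F2288
G1 X39.93 Y41.32 F2288
G1 X39.61 Y34.93 F2288
G1 X34.41 Y31.20 F2288
G1 X28.26 Y32.94 F2288
M5
G0 X150.37 Y21.02
M4 S627
G1 X156.94 Y37.81 F2288
G1 X174.75 Y40.51 F2288
G1 X186.01 Y26.44 F2288
G1 X179.44 Y9.65 F2288
G1 X161.63 Y6.95 F2288
G1 X150.37 Y21.02 F2288
M5
G0 X37.23 Y198.38
M4 S400
G1 X202.96 Y247.92 F3738
G1 X24.73 Y97.54 F3738
G1 X199.54 Y164.80 F3738
G1 X37.23 Y198.38 F3738
M5
G0 X103.09 Y233.73
M4 S627
G1 X185.32 Y97.07 F2288
G1 X20.25 Y123.14 F2288
G1 X115.97 Y30.44 F2288
G1 X195.77 Y247.63 F2288
M5
G0 X160.81 Y67.83
M4 S627
G1 X93.58 Y92.76 F2288
G1 X131.53 Y80.95 F2288
G1 X102.73 Y238.55 F2288
G1 X113.64 Y262.25 F2288
G1 X160.65 Y93.52 F2288
G1 X160.81 Y67.83 F2288
M5
G0 X0.00 Y0.00

1 u = 1 mm; y_m = 274.40 − y.

[1] `<circle>` circle, #008000→engrave S400 F3738: (159.29,43.28) → (157.80,50.79) → (153.54,57.16) → (147.17,61.42) → (139.66,62.91) → (132.15,61.42) → (125.78,57.16) → (121.52,50.79) → (120.03,43.28) → (121.52,35.77) → (125.78,29.40) → (132.15,25.14) → (139.66,23.65) → (147.17,25.14) → (153.54,29.40) → (157.80,35.77) → (159.29,43.28) (closed)

[2] `<path>` regular polygon, #ff00ff→score S627 F2288: (28.26,32.94) → (25.78,38.84) → (28.84,44.45) → (35.14,45.55) → (39.93,41.32) → (39.61,34.93) → (34.41,31.20) → (28.26,32.94) (closed)

[3] `<path>` regular polygon, #ff00ff→score S627 F2288: (150.37,21.02) → (156.94,37.81) → (174.75,40.51) → (186.01,26.44) → (179.44,9.65) → (161.63,6.95) → (150.37,21.02) (closed)

[4] `<path>` closed polygon, #008000→engrave S400 F3738: (37.23,198.38) → (202.96,247.92) → (24.73,97.54) → (199.54,164.80) → (37.23,198.38) (closed)

[5] `<path>` open polyline, #ff00ff→score S627 F2288: (103.09,233.73) → (185.32,97.07) → (20.25,123.14) → (115.97,30.44) → (195.77,247.63)

[6] `<polygon>` closed polygon, #ff00ff→score S627 F2288: (160.81,67.83) → (93.58,92.76) → (131.53,80.95) → (102.73,238.55) → (113.64,262.25) → (160.65,93.52) → (160.81,67.83) (closed)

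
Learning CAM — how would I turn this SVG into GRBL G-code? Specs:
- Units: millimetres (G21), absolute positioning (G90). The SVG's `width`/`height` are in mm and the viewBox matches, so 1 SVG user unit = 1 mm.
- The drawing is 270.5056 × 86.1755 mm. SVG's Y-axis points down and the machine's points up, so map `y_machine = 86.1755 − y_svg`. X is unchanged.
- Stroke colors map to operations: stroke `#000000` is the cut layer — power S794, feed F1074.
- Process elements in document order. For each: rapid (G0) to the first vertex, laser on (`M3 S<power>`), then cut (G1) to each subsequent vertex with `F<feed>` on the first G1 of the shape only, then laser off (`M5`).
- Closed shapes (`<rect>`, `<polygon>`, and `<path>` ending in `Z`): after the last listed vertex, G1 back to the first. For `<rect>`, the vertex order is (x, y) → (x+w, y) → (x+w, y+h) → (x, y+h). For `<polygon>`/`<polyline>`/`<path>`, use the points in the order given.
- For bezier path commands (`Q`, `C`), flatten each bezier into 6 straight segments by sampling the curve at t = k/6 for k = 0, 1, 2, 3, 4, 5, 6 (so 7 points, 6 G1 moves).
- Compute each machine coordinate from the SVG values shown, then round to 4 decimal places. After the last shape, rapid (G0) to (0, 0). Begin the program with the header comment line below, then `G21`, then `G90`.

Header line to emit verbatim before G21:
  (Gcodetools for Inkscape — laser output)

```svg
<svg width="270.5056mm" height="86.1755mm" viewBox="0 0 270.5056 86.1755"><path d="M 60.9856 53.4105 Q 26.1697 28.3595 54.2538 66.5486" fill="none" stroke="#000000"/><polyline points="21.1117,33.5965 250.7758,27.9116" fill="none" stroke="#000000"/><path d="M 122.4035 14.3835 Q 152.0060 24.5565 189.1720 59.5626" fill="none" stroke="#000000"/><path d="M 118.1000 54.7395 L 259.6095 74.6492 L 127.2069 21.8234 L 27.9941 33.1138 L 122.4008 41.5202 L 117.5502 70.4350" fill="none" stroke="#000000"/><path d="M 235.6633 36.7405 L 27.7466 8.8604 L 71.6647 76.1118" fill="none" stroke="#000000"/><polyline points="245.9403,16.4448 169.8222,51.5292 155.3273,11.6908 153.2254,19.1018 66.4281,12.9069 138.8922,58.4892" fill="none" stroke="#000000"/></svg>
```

Since the viewBox matches the mm dimensions, user units are millimetres directly. The only transform is the Y-flip y_m = 86.1755 − y_svg.

Shape 1 is a quadratic bezier drawn with `<path>`. Its stroke #000000 means cut at S794, F1074. After flipping Y the toolpath is (60.9856,32.7650) → (51.1275,39.3587) → (44.7639,42.4390) → (41.8947,42.0060) → (42.5200,38.0596) → (46.6397,30.5999) → (54.2538,19.6269).

Shape 2 is a line segment drawn with `<polyline>`. Its stroke #000000 means cut at S794, F1074. After flipping Y the toolpath is (21.1117,52.5790) → (250.7758,58.2639).

Shape 3 is a quadratic bezier drawn with `<path>`. Its stroke #000000 means cut at S794, F1074. After flipping Y the toolpath is (122.4035,71.7920) → (132.4811,67.7112) → (142.9789,62.2508) → (153.8969,55.4107) → (165.2351,47.1911) → (176.9934,37.5918) → (189.1720,26.6129).

Shape 4 is a open polyline drawn with `<path>`. Its stroke #000000 means cut at S794, F1074. After flipping Y the toolpath is (118.1000,31.4360) → (259.6095,11.5263) → (127.2069,64.3521) → (27.9941,53.0617) → (122.4008,44.6553) → (117.5502,15.7405).

Shape 5 is a open polyline drawn with `<path>`. Its stroke #000000 means cut at S794, F1074. After flipping Y the toolpath is (235.6633,49.4350) → (27.7466,77.3151) → (71.6647,10.0637).

Shape 6 is a open polyline drawn with `<polyline>`. Its stroke #000000 means cut at S794, F1074. After flipping Y the toolpath is (245.9403,69.7307) → (169.8222,34.6463) → (155.3273,74.4847) → (153.2254,67.0737) → (66.4281,73.2686) → (138.8922,27.6863).

(Gcodetools for Inkscape — laser output)
G21
G90
G0 X60.9856 Y32.7650
M3 S794
G1 X51.1275 Y39.3587 F1074
G1 X44.7639 Y42.4390
G1 X41.8947 Y42.0060
G1 X42.5200 Y38.0596
G1 X46.6397 Y30.5999
G1 X54.2538 Y19.6269
M5
G0 X21.1117 Y52.5790
M3 S794
G1 X250.7758 Y58.2639 F1074
M5
G0 X122.4035 Y71.7920
M3 S794
G1 X132.4811 Y67.7112 F1074
G1 X142.9789 Y62.2508
G1 X153.8969 Y55.4107
G1 X165.2351 Y47.1911
G1 X176.9934 Y37.5918
G1 X189.1720 Y26.6129
M5
G0 X118.1000 Y31.4360
M3 S794
G1 X259.6095 Y11.5263 F1074
G1 X127.2069 Y64.3521
G1 X27.9941 Y53.0617
G1 X122.4008 Y44.6553
G1 X117.5502 Y15.7405
M5
G0 X235.6633 Y49.4350
M3 S794
G1 X27.7466 Y77.3151 F1074
G1 X71.6647 Y10.0637
M5
G0 X245.9403 Y69.7307
M3 S794
G1 X169.8222 Y34.6463 F1074
G1 X155.3273 Y74.4847
G1 X153.2254 Y67.0737
G1 X66.4281 Y73.2686
G1 X138.8922 Y27.6863
M5
G0 X0.0000 Y0.0000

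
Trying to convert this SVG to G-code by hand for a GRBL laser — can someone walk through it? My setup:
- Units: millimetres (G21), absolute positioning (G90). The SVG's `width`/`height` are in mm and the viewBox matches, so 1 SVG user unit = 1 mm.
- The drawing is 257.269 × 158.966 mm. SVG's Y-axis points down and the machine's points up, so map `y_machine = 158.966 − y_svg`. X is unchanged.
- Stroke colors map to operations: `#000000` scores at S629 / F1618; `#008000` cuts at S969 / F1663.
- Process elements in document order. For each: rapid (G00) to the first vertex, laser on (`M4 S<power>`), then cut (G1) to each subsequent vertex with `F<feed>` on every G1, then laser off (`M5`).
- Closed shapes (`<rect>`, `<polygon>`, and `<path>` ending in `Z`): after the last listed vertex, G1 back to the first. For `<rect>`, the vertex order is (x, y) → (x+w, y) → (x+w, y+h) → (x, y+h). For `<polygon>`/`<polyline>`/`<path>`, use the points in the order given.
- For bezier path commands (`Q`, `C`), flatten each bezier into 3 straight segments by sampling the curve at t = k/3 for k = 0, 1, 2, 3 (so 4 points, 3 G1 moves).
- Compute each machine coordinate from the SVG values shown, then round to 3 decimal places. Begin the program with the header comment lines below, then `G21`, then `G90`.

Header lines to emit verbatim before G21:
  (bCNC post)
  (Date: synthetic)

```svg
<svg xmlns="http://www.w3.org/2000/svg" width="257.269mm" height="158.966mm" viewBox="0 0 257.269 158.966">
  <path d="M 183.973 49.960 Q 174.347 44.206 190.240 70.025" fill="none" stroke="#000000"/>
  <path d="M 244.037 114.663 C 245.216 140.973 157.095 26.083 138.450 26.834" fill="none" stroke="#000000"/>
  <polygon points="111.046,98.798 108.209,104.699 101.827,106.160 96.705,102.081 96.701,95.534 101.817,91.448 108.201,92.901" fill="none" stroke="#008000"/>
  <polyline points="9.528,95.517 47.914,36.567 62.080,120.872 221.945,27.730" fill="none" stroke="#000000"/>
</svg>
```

1 u = 1 mm; y_m = 158.966 − y.

[1] `<path>` quadratic bezier, #000000→score S629 F1618: (183.973,109.006) → (180.391,109.334) → (182.480,102.646) → (190.240,88.941)

[2] `<path>` cubic bezier, #000000→score S629 F1618: (244.037,44.303) → (221.330,55.547) → (174.373,103.849) → (138.450,132.132)

[3] `<polygon>` regular polygon, #008000→cut S969 F1663: (111.046,60.168) → (108.209,54.267) → (101.827,52.806) → (96.705,56.885) → (96.701,63.432) → (101.817,67.518) → (108.201,66.065) → (111.046,60.168) (closed)

[4] `<polyline>` open polyline, #000000→score S629 F1618: (9.528,63.449) → (47.914,122.399) → (62.080,38.094) → (221.945,131.236)

(bCNC post)
(Date: synthetic)
G21
G90
G00 X183.973 Y109.006
M4 S629
G1 X180.391 Y109.334 F1618
G1 X182.480 Y102.646 F1618
G1 X190.240 Y88.941 F1618
M5
G00 X244.037 Y44.303
M4 S629
G1 X221.330 Y55.547 F1618
G1 X174.373 Y103.849 F1618
G1 X138.450 Y132.132 F1618
M5
G00 X111.046 Y60.168
M4 S969
G1 X108.209 Y54.267 F1663
G1 X101.827 Y52.806 F1663
G1 X96.705 Y56.885 F1663
G1 X96.701 Y63.432 F1663
G1 X101.817 Y67.518 F1663
G1 X108.201 Y66.065 F1663
G1 X111.046 Y60.168 F1663
M5
G00 X9.528 Y63.449
M4 S629
G1 X47.914 Y122.399 F1618
G1 X62.080 Y38.094 F1618
G1 X221.945 Y131.236 F1618
M5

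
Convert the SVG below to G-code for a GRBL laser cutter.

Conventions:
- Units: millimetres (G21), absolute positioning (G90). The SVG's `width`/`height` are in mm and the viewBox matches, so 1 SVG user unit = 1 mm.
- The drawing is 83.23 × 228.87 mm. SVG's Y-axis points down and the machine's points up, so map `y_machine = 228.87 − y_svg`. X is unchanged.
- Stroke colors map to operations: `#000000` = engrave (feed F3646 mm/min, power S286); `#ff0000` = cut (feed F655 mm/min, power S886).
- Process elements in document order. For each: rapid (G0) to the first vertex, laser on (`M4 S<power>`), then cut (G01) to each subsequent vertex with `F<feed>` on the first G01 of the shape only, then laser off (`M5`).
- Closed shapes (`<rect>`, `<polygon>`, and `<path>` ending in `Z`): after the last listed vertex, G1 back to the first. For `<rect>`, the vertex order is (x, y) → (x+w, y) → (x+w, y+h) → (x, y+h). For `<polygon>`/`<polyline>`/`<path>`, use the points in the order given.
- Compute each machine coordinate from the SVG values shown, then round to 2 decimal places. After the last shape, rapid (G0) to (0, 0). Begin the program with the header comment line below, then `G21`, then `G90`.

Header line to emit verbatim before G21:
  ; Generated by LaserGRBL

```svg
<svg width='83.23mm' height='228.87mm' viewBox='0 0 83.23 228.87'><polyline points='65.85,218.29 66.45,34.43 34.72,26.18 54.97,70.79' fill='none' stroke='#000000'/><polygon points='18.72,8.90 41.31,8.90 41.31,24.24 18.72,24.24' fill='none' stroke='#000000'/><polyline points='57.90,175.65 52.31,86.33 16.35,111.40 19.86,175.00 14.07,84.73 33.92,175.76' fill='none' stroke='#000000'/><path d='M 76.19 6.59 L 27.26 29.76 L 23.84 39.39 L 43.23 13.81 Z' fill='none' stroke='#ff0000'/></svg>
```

; Generated by LaserGRBL
G21
G90
G0 X65.85 Y10.58
M4 S286
G01 X66.45 Y194.44 F3646
G01 X34.72 Y202.69
G01 X54.97 Y158.08
M5
G0 X18.72 Y219.97
M4 S286
G01 X41.31 Y219.97 F3646
G01 X41.31 Y204.63
G01 X18.72 Y204.63
G01 X18.72 Y219.97
M5
G0 X57.90 Y53.22
M4 S286
G01 X52.31 Y142.54 F3646
G01 X16.35 Y117.47
G01 X19.86 Y53.87
G01 X14.07 Y144.14
G01 X33.92 Y53.11
M5
G0 X76.19 Y222.28
M4 S886
G01 X27.26 Y199.11 F655
G01 X23.84 Y189.48
G01 X43.23 Y215.06
G01 X76.19 Y222.28
M5
G0 X0.00 Y0.00

Since the viewBox matches the mm dimensions, user units are millimetres directly. The only transform is the Y-flip y_m = 228.87 − y_svg.

Shape 1 is a open polyline drawn with `<polyline>`. Its stroke #000000 means engrave at S286, F3646. After flipping Y the toolpath is (65.85,10.58) → (66.45,194.44) → (34.72,202.69) → (54.97,158.08).

Shape 2 is a rectangle drawn with `<polygon>`. Its stroke #000000 means engrave at S286, F3646. After flipping Y the toolpath is (18.72,219.97) → (41.31,219.97) → (41.31,204.63) → (18.72,204.63) → (18.72,219.97), returning to the start.

Shape 3 is a open polyline drawn with `<polyline>`. Its stroke #000000 means engrave at S286, F3646. After flipping Y the toolpath is (57.90,53.22) → (52.31,142.54) → (16.35,117.47) → (19.86,53.87) → (14.07,144.14) → (33.92,53.11).

Shape 4 is a closed polygon drawn with `<path>`. Its stroke #ff0000 means cut at S886, F655. After flipping Y the toolpath is (76.19,222.28) → (27.26,199.11) → (23.84,189.48) → (43.23,215.06) → (76.19,222.28), returning to the start.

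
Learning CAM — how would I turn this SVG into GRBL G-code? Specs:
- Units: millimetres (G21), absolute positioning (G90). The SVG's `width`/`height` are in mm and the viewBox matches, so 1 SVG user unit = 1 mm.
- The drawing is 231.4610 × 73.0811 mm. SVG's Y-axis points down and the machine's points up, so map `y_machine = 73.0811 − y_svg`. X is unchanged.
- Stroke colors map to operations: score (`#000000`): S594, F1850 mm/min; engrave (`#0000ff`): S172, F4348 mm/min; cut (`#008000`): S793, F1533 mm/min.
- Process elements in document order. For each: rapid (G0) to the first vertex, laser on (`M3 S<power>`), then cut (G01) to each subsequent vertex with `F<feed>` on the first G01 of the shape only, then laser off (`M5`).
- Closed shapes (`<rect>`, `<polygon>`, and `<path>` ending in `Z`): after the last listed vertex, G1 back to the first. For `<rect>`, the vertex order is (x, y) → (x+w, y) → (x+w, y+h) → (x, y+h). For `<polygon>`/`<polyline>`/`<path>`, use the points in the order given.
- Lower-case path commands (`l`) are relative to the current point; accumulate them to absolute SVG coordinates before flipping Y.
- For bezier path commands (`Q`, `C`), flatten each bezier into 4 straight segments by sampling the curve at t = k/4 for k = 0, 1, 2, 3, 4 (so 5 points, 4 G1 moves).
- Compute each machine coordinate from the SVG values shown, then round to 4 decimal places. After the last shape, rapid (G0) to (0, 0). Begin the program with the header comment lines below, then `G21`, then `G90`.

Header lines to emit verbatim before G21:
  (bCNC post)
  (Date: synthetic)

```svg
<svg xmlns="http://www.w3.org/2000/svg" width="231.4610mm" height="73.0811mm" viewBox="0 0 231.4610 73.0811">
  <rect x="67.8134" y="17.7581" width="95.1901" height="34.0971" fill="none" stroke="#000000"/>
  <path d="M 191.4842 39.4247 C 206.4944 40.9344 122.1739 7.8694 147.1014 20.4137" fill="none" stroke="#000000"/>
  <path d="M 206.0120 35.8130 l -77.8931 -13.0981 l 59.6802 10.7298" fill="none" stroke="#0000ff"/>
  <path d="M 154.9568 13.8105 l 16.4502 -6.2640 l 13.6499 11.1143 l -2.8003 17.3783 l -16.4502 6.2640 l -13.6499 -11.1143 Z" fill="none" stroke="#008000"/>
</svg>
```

(bCNC post)
(Date: synthetic)
G21
G90
G0 X67.8134 Y55.3230
M3 S594
G01 X163.0035 Y55.3230 F1850
G01 X163.0035 Y21.2259
G01 X67.8134 Y21.2259
G01 X67.8134 Y55.3230
M5
G0 X191.4842 Y33.6564
M3 S594
G01 X187.3764 Y37.7540 F1850
G01 X165.5738 Y47.2999
G01 X145.6307 Y54.7768
G01 X147.1014 Y52.6674
M5
G0 X206.0120 Y37.2681
M3 S172
G01 X128.1189 Y50.3662 F4348
G01 X187.7991 Y39.6364
M5
G0 X154.9568 Y59.2706
M3 S793
G01 X171.4070 Y65.5346 F1533
G01 X185.0569 Y54.4203
G01 X182.2566 Y37.0420
G01 X165.8064 Y30.7780
G01 X152.1565 Y41.8923
G01 X154.9568 Y59.2706
M5
G0 X0.0000 Y0.0000

Since the viewBox matches the mm dimensions, user units are millimetres directly. The only transform is the Y-flip y_m = 73.0811 − y_svg.

Shape 1 is a rectangle drawn with `<rect>`. Its stroke #000000 means score at S594, F1850. After flipping Y the toolpath is (67.8134,55.3230) → (163.0035,55.3230) → (163.0035,21.2259) → (67.8134,21.2259) → (67.8134,55.3230), returning to the start.

Shape 2 is a cubic bezier drawn with `<path>`. Its stroke #000000 means score at S594, F1850. After flipping Y the toolpath is (191.4842,33.6564) → (187.3764,37.7540) → (165.5738,47.2999) → (145.6307,54.7768) → (147.1014,52.6674).

Shape 3 is a open polyline drawn with `<path>`. Its stroke #0000ff means engrave at S172, F4348. After flipping Y the toolpath is (206.0120,37.2681) → (128.1189,50.3662) → (187.7991,39.6364).

Shape 4 is a regular polygon drawn with `<path>`. Its stroke #008000 means cut at S793, F1533. After flipping Y the toolpath is (154.9568,59.2706) → (171.4070,65.5346) → (185.0569,54.4203) → (182.2566,37.0420) → (165.8064,30.7780) → (152.1565,41.8923) → (154.9568,59.2706), returning to the start.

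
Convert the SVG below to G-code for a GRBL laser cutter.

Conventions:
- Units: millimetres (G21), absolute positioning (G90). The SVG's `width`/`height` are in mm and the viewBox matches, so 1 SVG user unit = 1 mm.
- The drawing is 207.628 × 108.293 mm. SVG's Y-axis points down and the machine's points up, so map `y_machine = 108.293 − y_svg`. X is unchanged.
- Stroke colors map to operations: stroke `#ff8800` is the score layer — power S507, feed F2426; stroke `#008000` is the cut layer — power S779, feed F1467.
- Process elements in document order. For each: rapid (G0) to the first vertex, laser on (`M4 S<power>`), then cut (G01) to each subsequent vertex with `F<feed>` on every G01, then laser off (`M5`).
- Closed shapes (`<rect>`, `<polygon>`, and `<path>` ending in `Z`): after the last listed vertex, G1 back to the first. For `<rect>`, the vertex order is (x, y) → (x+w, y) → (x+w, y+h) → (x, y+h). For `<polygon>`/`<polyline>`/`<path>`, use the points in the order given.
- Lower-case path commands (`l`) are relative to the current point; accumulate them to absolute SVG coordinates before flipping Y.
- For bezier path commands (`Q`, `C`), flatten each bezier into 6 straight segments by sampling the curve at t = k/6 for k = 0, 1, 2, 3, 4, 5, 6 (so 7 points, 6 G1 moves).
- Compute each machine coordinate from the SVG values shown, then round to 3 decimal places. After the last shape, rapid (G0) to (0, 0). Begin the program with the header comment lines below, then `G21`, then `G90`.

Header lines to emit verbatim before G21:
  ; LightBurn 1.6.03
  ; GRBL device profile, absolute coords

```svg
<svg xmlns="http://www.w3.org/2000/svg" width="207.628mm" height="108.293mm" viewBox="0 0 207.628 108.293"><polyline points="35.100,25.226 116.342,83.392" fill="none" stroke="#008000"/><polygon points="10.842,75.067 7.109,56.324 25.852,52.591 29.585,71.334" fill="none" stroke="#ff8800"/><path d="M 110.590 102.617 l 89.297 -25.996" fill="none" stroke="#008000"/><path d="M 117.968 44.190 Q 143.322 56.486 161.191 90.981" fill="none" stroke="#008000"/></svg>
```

; LightBurn 1.6.03
; GRBL device profile, absolute coords
G21
G90
G0 X35.100 Y83.067
M4 S779
G01 X116.342 Y24.901 F1467
M5
G0 X10.842 Y33.226
M4 S507
G01 X7.109 Y51.969 F2426
G01 X25.852 Y55.702 F2426
G01 X29.585 Y36.959 F2426
G01 X10.842 Y33.226 F2426
M5
G0 X110.590 Y5.676
M4 S779
G01 X199.887 Y31.672 F1467
M5
G0 X117.968 Y64.103
M4 S779
G01 X126.211 Y59.388 F1467
G01 X134.039 Y53.439 F1467
G01 X141.451 Y46.257 F1467
G01 X148.447 Y37.842 F1467
G01 X155.027 Y28.194 F1467
G01 X161.191 Y17.312 F1467
M5
G0 X0.000 Y0.000

1 u = 1 mm; y_m = 108.293 − y.

[1] `<polyline>` line segment, #008000→cut S779 F1467: (35.100,83.067) → (116.342,24.901)

[2] `<polygon>` regular polygon, #ff8800→score S507 F2426: (10.842,33.226) → (7.109,51.969) → (25.852,55.702) → (29.585,36.959) → (10.842,33.226) (closed)

[3] `<path>` line segment, #008000→cut S779 F1467: (110.590,5.676) → (199.887,31.672)

[4] `<path>` quadratic bezier, #008000→cut S779 F1467: (117.968,64.103) → (126.211,59.388) → (134.039,53.439) → (141.451,46.257) → (148.447,37.842) → (155.027,28.194) → (161.191,17.312)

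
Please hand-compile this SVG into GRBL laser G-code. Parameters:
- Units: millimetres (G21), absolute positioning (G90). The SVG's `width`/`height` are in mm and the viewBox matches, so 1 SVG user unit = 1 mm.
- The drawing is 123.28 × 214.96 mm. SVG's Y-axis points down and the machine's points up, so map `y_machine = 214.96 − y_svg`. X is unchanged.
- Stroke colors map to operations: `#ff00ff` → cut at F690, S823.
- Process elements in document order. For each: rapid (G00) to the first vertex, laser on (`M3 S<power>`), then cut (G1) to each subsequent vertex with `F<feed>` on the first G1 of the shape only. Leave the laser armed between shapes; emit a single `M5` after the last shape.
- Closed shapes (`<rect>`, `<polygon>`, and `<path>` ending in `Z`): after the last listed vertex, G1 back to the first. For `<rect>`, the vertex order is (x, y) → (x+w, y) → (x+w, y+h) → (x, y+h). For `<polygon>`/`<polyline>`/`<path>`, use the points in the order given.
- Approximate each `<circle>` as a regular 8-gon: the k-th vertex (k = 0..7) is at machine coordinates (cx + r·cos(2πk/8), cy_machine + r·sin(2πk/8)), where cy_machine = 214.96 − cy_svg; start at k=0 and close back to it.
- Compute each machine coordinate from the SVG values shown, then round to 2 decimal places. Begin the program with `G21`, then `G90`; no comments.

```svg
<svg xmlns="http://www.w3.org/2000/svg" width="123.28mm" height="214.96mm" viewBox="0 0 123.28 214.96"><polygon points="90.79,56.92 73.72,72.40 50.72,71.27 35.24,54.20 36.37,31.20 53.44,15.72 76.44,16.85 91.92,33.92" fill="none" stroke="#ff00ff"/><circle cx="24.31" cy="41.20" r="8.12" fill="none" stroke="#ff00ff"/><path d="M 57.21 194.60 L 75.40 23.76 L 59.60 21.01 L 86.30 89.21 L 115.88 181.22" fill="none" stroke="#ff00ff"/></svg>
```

G21
G90
G00 X90.79 Y158.04
M3 S823
G1 X73.72 Y142.56 F690
G1 X50.72 Y143.69
G1 X35.24 Y160.76
G1 X36.37 Y183.76
G1 X53.44 Y199.24
G1 X76.44 Y198.11
G1 X91.92 Y181.04
G1 X90.79 Y158.04
G00 X32.43 Y173.76
M3 S823
G1 X30.05 Y179.50 F690
G1 X24.31 Y181.88
G1 X18.57 Y179.50
G1 X16.19 Y173.76
G1 X18.57 Y168.02
G1 X24.31 Y165.64
G1 X30.05 Y168.02
G1 X32.43 Y173.76
G00 X57.21 Y20.36
M3 S823
G1 X75.40 Y191.20 F690
G1 X59.60 Y193.95
G1 X86.30 Y125.75
G1 X115.88 Y33.74
M5

1 u = 1 mm; y_m = 214.96 − y.

[1] `<polygon>` regular polygon, #ff00ff→cut S823 F690: (90.79,158.04) → (73.72,142.56) → (50.72,143.69) → (35.24,160.76) → (36.37,183.76) → (53.44,199.24) → (76.44,198.11) → (91.92,181.04) → (90.79,158.04) (closed)

[2] `<circle>` circle, #ff00ff→cut S823 F690: (32.43,173.76) → (30.05,179.50) → (24.31,181.88) → (18.57,179.50) → (16.19,173.76) → (18.57,168.02) → (24.31,165.64) → (30.05,168.02) → (32.43,173.76) (closed)

[3] `<path>` open polyline, #ff00ff→cut S823 F690: (57.21,20.36) → (75.40,191.20) → (59.60,193.95) → (86.30,125.75) → (115.88,33.74)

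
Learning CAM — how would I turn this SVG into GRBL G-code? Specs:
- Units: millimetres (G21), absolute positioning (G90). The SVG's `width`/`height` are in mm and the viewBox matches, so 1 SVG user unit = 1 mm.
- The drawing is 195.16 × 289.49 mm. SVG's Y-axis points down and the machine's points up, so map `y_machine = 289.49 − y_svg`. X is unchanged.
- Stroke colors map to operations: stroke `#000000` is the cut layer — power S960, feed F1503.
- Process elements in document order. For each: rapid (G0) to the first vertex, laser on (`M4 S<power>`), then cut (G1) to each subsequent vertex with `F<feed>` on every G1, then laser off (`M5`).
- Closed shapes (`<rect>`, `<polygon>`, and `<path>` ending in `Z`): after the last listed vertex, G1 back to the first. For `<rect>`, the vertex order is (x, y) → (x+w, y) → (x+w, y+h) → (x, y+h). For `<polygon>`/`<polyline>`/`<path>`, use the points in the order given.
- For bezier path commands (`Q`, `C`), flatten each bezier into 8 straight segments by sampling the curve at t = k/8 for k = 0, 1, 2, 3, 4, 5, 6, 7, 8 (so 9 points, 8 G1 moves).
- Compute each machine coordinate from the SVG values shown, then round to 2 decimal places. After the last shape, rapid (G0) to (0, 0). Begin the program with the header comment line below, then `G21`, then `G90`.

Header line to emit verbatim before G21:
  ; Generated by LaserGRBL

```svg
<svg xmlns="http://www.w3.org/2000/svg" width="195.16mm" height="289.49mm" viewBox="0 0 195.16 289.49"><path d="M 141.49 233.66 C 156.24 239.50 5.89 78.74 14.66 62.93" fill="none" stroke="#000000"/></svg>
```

1 u = 1 mm; y_m = 289.49 − y.

[1] `<path>` cubic bezier, #000000→cut S960 F1503: (141.49,55.83) → (139.92,60.84) → (126.66,77.82) → (105.53,103.11) → (80.32,133.08) → (54.82,164.05) → (32.85,192.39) → (18.20,214.45) → (14.66,226.56)

; Generated by LaserGRBL
G21
G90
G0 X141.49 Y55.83
M4 S960
G1 X139.92 Y60.84 F1503
G1 X126.66 Y77.82 F1503
G1 X105.53 Y103.11 F1503
G1 X80.32 Y133.08 F1503
G1 X54.82 Y164.05 F1503
G1 X32.85 Y192.39 F1503
G1 X18.20 Y214.45 F1503
G1 X14.66 Y226.56 F1503
M5
G0 X0.00 Y0.00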